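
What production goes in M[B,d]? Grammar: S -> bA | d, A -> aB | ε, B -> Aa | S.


For [B, d]: 'd' ∈ FIRST(S)
Entry: B -> S


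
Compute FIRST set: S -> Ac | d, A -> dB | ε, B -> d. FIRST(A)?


Per alternative of A: FIRST(dB) = {d}; FIRST(ε) = {ε}
FIRST(A) = {d, ε}


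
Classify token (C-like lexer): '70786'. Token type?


Pattern: digits only
Type: INTEGER_LITERAL


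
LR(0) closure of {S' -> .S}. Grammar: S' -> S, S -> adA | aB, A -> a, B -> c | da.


Start: S' -> .S
For each item with dot before a nonterminal B, add B -> .γ for every B-production
Closure: [S' -> .S, S -> .adA, S -> .aB]


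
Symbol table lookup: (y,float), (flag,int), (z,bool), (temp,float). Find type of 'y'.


Lookup 'y' → type float


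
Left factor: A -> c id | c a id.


Common prefix: 'c'
Factored: A -> c A', A' -> id | a id


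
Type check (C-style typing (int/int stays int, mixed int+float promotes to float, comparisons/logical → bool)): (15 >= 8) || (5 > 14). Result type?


Operand types: bool || bool
Rule: logical operators take bool operands and yield bool
Result type: bool


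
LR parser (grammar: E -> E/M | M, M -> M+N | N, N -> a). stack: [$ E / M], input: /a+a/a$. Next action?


handle 'E/M' on top; lookahead ∈ FOLLOW(E) = {/, $}
Action: reduce (E -> E/M)


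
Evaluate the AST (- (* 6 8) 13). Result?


Evaluate inner: (* 6 8) = 48
Evaluate root: (- 48 13) = 35
Result: 35


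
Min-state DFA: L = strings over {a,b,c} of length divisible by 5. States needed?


Track length mod 5: states 0..4, accept at 0
Minimal DFA: 5 states


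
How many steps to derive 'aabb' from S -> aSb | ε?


Derivation: S => aSb => aaSbb => aabb
Steps: 3


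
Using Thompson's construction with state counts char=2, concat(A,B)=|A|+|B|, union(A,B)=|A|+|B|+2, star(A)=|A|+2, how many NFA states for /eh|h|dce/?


Syntax tree has 6 char leaf(s), 2 union(s), 0 star(s)
chars contribute 6×2 = 12; each union adds +2; each star adds +2
Total: 12 + 4 + 0 = 16 states


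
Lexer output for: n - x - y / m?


Scan left to right, longest-match per lexeme
Tokens: ID(n), OP(-), ID(x), OP(-), ID(y), OP(/), ID(m)


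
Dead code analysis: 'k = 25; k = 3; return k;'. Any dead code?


first assignment to k is overwritten before any read
Dead: 'k = 25'


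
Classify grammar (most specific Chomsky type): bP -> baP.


LHS has context (more than one symbol) and |LHS| ≤ |RHS|
Classification: Type 1 (Context-Sensitive)


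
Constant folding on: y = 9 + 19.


9 + 19 = 28 at compile time
Optimized: y = 28


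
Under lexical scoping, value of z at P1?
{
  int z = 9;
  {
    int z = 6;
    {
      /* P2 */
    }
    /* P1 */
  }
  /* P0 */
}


z declared in the same block as P1
z = 6


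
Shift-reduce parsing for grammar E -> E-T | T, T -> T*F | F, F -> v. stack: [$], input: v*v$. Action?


no handle on stack; shift 'v'
Action: shift


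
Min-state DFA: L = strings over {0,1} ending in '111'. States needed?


Track the longest suffix of input matching a prefix of '111': 4 classes (prefixes of length 0..3)
Minimal DFA: 4 states


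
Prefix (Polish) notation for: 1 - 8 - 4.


left-to-right (same/higher precedence on left): tree is (- (- 1 8) 4)
Prefix: - - 1 8 4


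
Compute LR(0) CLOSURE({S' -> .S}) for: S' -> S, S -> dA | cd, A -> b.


Start: S' -> .S
For each item with dot before a nonterminal B, add B -> .γ for every B-production
Closure: [S' -> .S, S -> .dA, S -> .cd]


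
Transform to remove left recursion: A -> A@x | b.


Left-recursive alternatives: A@x; non-recursive: b
Introduce A': A -> bA', A' -> @xA' | ε


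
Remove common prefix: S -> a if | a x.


Common prefix: 'a'
Factored: S -> a S', S' -> if | x


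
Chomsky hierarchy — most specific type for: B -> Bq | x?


Left-linear: every RHS is a terminal or one nonterminal followed by a terminal
Classification: Type 3 (Regular)


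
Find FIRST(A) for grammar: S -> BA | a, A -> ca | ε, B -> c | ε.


Per alternative of A: FIRST(ca) = {c}; FIRST(ε) = {ε}
FIRST(A) = {c, ε}


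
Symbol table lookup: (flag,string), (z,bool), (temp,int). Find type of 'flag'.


Lookup 'flag' → type string


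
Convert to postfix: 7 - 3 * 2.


* has higher precedence, evaluate 3*2 first
Postfix: 7 3 2 * -


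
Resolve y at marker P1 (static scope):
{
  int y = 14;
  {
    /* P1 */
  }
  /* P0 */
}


P1's block does not declare y; resolves to the enclosing declaration at depth 0
y = 14


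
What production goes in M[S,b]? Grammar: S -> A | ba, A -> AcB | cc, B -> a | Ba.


For [S, b]: 'b' ∈ FIRST(ba)
Entry: S -> ba


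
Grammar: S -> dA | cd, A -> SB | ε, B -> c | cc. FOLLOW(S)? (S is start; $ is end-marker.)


$ ∈ FOLLOW(S). For each A -> αBβ: add FIRST(β)\{ε} to FOLLOW(B); if β nullable, add FOLLOW(A).
FOLLOW(S) = {$, c}


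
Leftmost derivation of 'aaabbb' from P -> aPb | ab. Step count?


Derivation: P => aPb => aaPbb => aaabbb
Steps: 3


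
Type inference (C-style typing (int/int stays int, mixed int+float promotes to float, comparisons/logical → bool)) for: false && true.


Operand types: bool && bool
Rule: logical operators take bool operands and yield bool
Result type: bool


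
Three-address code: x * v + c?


Break into single-operator statements:
t1 = x * v
t2 = t1 + c


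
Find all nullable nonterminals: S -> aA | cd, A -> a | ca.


A nonterminal is nullable iff some alternative derives ε (directly, or every symbol in it is nullable)
Nullable: {}


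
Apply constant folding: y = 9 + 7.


9 + 7 = 16 at compile time
Optimized: y = 16


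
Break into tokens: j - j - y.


Scan left to right, longest-match per lexeme
Tokens: ID(j), OP(-), ID(j), OP(-), ID(y)


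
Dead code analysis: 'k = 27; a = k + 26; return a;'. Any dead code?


k is read by a's definition; a is returned
No dead code


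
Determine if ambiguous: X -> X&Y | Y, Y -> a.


precedence layered via separate nonterminal Y: deterministic
Unambiguous


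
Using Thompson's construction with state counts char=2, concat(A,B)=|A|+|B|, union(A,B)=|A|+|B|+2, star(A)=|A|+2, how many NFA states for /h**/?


Syntax tree has 1 char leaf(s), 0 union(s), 2 star(s)
chars contribute 1×2 = 2; each union adds +2; each star adds +2
Total: 2 + 0 + 4 = 6 states


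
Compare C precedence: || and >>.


'>>' is shift (level 8); '||' is logical OR (level 1)
Higher level binds tighter
'>>' has higher precedence than '||'


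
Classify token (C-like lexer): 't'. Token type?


Pattern: letter/underscore followed by alphanumerics, not a keyword
Type: IDENTIFIER


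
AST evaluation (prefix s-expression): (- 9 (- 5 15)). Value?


Evaluate inner: (- 5 15) = -10
Evaluate root: (- 9 -10) = 19
Result: 19


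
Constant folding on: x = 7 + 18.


7 + 18 = 25 at compile time
Optimized: x = 25


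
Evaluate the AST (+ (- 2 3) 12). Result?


Evaluate inner: (- 2 3) = -1
Evaluate root: (+ -1 12) = 11
Result: 11


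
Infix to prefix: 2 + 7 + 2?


left-to-right (same/higher precedence on left): tree is (+ (+ 2 7) 2)
Prefix: + + 2 7 2


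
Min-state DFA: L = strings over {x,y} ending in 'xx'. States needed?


Track the longest suffix of input matching a prefix of 'xx': 3 classes (prefixes of length 0..2)
Minimal DFA: 3 states


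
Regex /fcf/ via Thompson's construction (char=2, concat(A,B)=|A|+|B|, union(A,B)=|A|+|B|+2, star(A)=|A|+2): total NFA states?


Syntax tree has 3 char leaf(s), 0 union(s), 0 star(s)
chars contribute 3×2 = 6; each union adds +2; each star adds +2
Total: 6 + 0 + 0 = 6 states


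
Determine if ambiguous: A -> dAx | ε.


balanced d^n…x^n: each string has a unique parse
Unambiguous


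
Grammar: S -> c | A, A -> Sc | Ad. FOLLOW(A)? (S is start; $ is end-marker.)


$ ∈ FOLLOW(S). For each A -> αBβ: add FIRST(β)\{ε} to FOLLOW(B); if β nullable, add FOLLOW(A).
FOLLOW(A) = {$, c, d}


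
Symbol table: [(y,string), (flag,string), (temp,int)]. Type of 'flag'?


Lookup 'flag' → type string


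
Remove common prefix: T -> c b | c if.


Common prefix: 'c'
Factored: T -> c T', T' -> b | if


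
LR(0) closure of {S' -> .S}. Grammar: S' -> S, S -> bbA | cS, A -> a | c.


Start: S' -> .S
For each item with dot before a nonterminal B, add B -> .γ for every B-production
Closure: [S' -> .S, S -> .bbA, S -> .cS]


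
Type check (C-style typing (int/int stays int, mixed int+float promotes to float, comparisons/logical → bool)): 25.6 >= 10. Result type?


Operand types: float >= int
Rule: comparison yields bool
Result type: bool


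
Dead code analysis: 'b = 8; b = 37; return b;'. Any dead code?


first assignment to b is overwritten before any read
Dead: 'b = 8'


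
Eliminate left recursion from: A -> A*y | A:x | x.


Left-recursive alternatives: A*y, A:x; non-recursive: x
Introduce A': A -> xA', A' -> *yA' | :xA' | ε


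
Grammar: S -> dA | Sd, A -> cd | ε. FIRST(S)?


Per alternative of S: FIRST(dA) = {d}; FIRST(Sd) = {d}
FIRST(S) = {d}


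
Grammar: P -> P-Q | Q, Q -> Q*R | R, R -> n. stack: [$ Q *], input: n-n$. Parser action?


no handle; shift 'n'
Action: shift


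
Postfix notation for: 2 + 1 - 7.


Left to right (same or higher precedence on left)
Postfix: 2 1 + 7 -


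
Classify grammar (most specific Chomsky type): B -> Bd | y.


Left-linear: every RHS is a terminal or one nonterminal followed by a terminal
Classification: Type 3 (Regular)


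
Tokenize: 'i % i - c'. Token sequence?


Scan left to right, longest-match per lexeme
Tokens: ID(i), OP(%), ID(i), OP(-), ID(c)


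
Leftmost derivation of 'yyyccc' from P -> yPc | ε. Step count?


Derivation: P => yPc => yyPcc => yyyPccc => yyyccc
Steps: 4


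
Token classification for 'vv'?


Pattern: letter/underscore followed by alphanumerics, not a keyword
Type: IDENTIFIER


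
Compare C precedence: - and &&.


'-' is additive (level 9); '&&' is logical AND (level 2)
Higher level binds tighter
'-' has higher precedence than '&&'


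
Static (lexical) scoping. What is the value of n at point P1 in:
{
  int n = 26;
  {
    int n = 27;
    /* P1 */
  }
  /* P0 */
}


n declared in the same block as P1
n = 27


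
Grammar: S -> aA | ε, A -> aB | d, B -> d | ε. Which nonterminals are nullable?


A nonterminal is nullable iff some alternative derives ε (directly, or every symbol in it is nullable)
Nullable: {B, S}


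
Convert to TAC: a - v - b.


Break into single-operator statements:
t1 = a - v
t2 = t1 - b


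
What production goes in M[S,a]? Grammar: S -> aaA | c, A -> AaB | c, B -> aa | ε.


For [S, a]: 'a' ∈ FIRST(aaA)
Entry: S -> aaA


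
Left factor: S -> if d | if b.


Common prefix: 'if'
Factored: S -> if S', S' -> d | b


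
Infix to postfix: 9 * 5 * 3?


Left to right (same or higher precedence on left)
Postfix: 9 5 * 3 *


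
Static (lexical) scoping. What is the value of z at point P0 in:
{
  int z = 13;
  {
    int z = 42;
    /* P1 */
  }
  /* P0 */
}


z declared in the same block as P0
z = 13


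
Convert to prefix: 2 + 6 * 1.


'*' binds tighter: tree is (+ 2 (* 6 1))
Prefix: + 2 * 6 1


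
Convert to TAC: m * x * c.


Break into single-operator statements:
t1 = m * x
t2 = t1 * c


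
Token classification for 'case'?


Pattern: reserved word
Type: KEYWORD


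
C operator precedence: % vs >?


'%' is multiplicative (level 10); '>' is relational (level 7)
Higher level binds tighter
'%' has higher precedence than '>'


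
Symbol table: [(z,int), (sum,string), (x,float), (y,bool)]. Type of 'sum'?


Lookup 'sum' → type string


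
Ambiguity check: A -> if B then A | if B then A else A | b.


dangling else: 'if B then if B then b else b' parses two ways
Ambiguous


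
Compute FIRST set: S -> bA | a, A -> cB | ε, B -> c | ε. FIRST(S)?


Per alternative of S: FIRST(bA) = {b}; FIRST(a) = {a}
FIRST(S) = {a, b}


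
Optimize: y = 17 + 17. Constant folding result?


17 + 17 = 34 at compile time
Optimized: y = 34


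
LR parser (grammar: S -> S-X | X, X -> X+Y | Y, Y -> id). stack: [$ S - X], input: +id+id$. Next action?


'+' can extend X; shift to build X -> X+Y
Action: shift


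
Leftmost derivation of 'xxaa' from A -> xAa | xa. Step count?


Derivation: A => xAa => xxaa
Steps: 2


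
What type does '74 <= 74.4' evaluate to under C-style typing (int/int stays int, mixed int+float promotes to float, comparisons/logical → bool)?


Operand types: int <= float
Rule: comparison yields bool
Result type: bool


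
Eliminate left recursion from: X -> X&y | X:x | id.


Left-recursive alternatives: X&y, X:x; non-recursive: id
Introduce X': X -> idX', X' -> &yX' | :xX' | ε


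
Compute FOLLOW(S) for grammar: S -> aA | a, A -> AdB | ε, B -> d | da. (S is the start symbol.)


$ ∈ FOLLOW(S). For each A -> αBβ: add FIRST(β)\{ε} to FOLLOW(B); if β nullable, add FOLLOW(A).
FOLLOW(S) = {$}


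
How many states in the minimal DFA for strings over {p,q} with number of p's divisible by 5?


Track (count of p) mod 5: states 0..4, accept at 0
Minimal DFA: 5 states


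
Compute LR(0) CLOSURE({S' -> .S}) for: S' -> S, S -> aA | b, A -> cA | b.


Start: S' -> .S
For each item with dot before a nonterminal B, add B -> .γ for every B-production
Closure: [S' -> .S, S -> .aA, S -> .b]


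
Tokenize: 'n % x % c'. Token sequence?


Scan left to right, longest-match per lexeme
Tokens: ID(n), OP(%), ID(x), OP(%), ID(c)


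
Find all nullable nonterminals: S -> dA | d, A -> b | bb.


A nonterminal is nullable iff some alternative derives ε (directly, or every symbol in it is nullable)
Nullable: {}


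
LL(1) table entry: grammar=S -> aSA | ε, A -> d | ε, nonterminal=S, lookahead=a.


For [S, a]: 'a' ∈ FIRST(aSA)
Entry: S -> aSA


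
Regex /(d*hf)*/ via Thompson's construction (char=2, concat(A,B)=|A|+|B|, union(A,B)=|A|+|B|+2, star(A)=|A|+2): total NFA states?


Syntax tree has 3 char leaf(s), 0 union(s), 2 star(s)
chars contribute 3×2 = 6; each union adds +2; each star adds +2
Total: 6 + 0 + 4 = 10 states


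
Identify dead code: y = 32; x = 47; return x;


y is assigned but never read
Dead: 'y = 32'


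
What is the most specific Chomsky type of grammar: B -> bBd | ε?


Single nonterminal LHS, but b^n d^n is not regular
Classification: Type 2 (Context-Free)


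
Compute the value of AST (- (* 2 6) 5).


Evaluate inner: (* 2 6) = 12
Evaluate root: (- 12 5) = 7
Result: 7


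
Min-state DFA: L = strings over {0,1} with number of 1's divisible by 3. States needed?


Track (count of 1) mod 3: states 0..2, accept at 0
Minimal DFA: 3 states


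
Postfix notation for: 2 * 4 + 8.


Left to right (same or higher precedence on left)
Postfix: 2 4 * 8 +


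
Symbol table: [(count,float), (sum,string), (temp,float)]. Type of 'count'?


Lookup 'count' → type float


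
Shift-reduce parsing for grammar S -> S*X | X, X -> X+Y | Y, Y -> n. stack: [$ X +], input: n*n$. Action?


no handle; shift 'n'
Action: shift


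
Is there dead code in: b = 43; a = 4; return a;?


b is assigned but never read
Dead: 'b = 43'


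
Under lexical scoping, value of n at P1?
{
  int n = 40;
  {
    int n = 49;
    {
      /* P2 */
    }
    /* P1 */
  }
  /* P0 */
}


n declared in the same block as P1
n = 49


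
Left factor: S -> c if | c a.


Common prefix: 'c'
Factored: S -> c S', S' -> if | a


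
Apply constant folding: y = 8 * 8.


8 * 8 = 64 at compile time
Optimized: y = 64


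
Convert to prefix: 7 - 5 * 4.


'*' binds tighter: tree is (- 7 (* 5 4))
Prefix: - 7 * 5 4


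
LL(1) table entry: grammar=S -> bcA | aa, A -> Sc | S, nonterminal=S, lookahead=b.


For [S, b]: 'b' ∈ FIRST(bcA)
Entry: S -> bcA


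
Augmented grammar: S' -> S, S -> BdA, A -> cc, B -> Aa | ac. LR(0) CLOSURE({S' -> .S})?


Start: S' -> .S
For each item with dot before a nonterminal B, add B -> .γ for every B-production
Closure: [S' -> .S, S -> .BdA, B -> .Aa, B -> .ac, A -> .cc]


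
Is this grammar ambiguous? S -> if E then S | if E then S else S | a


dangling else: 'if E then if E then a else a' parses two ways
Ambiguous


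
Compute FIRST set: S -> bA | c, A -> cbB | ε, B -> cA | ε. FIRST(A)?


Per alternative of A: FIRST(cbB) = {c}; FIRST(ε) = {ε}
FIRST(A) = {c, ε}


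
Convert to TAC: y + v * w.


Break into single-operator statements:
t1 = v * w
t2 = y + t1


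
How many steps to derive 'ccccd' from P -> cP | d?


Derivation: P => cP => ccP => cccP => ccccP => ccccd
Steps: 5


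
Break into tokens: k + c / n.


Scan left to right, longest-match per lexeme
Tokens: ID(k), OP(+), ID(c), OP(/), ID(n)


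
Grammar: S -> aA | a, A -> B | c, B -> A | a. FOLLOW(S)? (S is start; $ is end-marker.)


$ ∈ FOLLOW(S). For each A -> αBβ: add FIRST(β)\{ε} to FOLLOW(B); if β nullable, add FOLLOW(A).
FOLLOW(S) = {$}


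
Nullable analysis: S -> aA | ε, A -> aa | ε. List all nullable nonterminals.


A nonterminal is nullable iff some alternative derives ε (directly, or every symbol in it is nullable)
Nullable: {A, S}


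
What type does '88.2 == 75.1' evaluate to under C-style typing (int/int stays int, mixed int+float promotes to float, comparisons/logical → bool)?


Operand types: float == float
Rule: comparison yields bool
Result type: bool


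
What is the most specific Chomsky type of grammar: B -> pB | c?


Right-linear: every RHS is a terminal or a terminal followed by one nonterminal
Classification: Type 3 (Regular)


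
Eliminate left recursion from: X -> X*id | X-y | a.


Left-recursive alternatives: X*id, X-y; non-recursive: a
Introduce X': X -> aX', X' -> *idX' | -yX' | ε


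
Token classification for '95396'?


Pattern: digits only
Type: INTEGER_LITERAL


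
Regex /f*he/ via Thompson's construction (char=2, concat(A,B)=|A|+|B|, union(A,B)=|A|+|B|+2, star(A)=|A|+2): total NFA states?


Syntax tree has 3 char leaf(s), 0 union(s), 1 star(s)
chars contribute 3×2 = 6; each union adds +2; each star adds +2
Total: 6 + 0 + 2 = 8 states


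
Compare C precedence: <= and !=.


'<=' is relational (level 7); '!=' is equality (level 6)
Higher level binds tighter
'<=' has higher precedence than '!='


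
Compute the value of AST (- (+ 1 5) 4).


Evaluate inner: (+ 1 5) = 6
Evaluate root: (- 6 4) = 2
Result: 2


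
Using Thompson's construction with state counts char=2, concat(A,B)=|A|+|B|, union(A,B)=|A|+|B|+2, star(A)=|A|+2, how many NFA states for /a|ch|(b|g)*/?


Syntax tree has 5 char leaf(s), 3 union(s), 1 star(s)
chars contribute 5×2 = 10; each union adds +2; each star adds +2
Total: 10 + 6 + 2 = 18 states


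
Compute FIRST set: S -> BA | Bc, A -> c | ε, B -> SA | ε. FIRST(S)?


Per alternative of S: FIRST(BA) = {c, ε}; FIRST(Bc) = {c}
FIRST(S) = {c, ε}


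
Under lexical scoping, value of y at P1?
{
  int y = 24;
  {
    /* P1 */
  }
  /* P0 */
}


P1's block does not declare y; resolves to the enclosing declaration at depth 0
y = 24


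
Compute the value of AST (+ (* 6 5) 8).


Evaluate inner: (* 6 5) = 30
Evaluate root: (+ 30 8) = 38
Result: 38


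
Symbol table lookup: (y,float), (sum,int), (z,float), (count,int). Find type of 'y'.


Lookup 'y' → type float


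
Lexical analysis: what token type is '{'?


Pattern: delimiter/punctuation
Type: PUNCTUATION


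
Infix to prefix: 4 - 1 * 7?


'*' binds tighter: tree is (- 4 (* 1 7))
Prefix: - 4 * 1 7


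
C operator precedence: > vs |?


'>' is relational (level 7); '|' is bitwise OR (level 3)
Higher level binds tighter
'>' has higher precedence than '|'


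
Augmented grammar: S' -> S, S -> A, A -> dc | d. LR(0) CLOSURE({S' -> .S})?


Start: S' -> .S
For each item with dot before a nonterminal B, add B -> .γ for every B-production
Closure: [S' -> .S, S -> .A, A -> .dc, A -> .d]


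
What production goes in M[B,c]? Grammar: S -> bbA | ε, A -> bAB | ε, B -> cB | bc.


For [B, c]: 'c' ∈ FIRST(cB)
Entry: B -> cB


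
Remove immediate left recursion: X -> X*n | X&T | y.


Left-recursive alternatives: X*n, X&T; non-recursive: y
Introduce X': X -> yX', X' -> *nX' | &TX' | ε


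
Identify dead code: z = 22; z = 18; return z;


first assignment to z is overwritten before any read
Dead: 'z = 22'


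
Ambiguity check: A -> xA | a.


right-linear, alternatives start with distinct terminals 'x' vs 'a': unique leftmost derivation
Unambiguous


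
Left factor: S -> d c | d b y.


Common prefix: 'd'
Factored: S -> d S', S' -> c | b y


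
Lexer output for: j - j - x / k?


Scan left to right, longest-match per lexeme
Tokens: ID(j), OP(-), ID(j), OP(-), ID(x), OP(/), ID(k)


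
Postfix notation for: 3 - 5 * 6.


* has higher precedence, evaluate 5*6 first
Postfix: 3 5 6 * -


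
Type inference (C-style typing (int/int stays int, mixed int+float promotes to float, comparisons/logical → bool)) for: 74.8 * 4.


Operand types: float * int
Rule: mixed int/float promotes to float; int/int stays int
Result type: float


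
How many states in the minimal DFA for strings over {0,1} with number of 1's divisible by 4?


Track (count of 1) mod 4: states 0..3, accept at 0
Minimal DFA: 4 states


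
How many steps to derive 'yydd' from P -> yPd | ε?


Derivation: P => yPd => yyPdd => yydd
Steps: 3


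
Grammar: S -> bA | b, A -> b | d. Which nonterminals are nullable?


A nonterminal is nullable iff some alternative derives ε (directly, or every symbol in it is nullable)
Nullable: {}


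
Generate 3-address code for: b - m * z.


Break into single-operator statements:
t1 = m * z
t2 = b - t1


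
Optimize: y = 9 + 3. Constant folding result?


9 + 3 = 12 at compile time
Optimized: y = 12


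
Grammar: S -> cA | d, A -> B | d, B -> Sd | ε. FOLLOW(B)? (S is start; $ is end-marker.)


$ ∈ FOLLOW(S). For each A -> αBβ: add FIRST(β)\{ε} to FOLLOW(B); if β nullable, add FOLLOW(A).
FOLLOW(B) = {$, d}


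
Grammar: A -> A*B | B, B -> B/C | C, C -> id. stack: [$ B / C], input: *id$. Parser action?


handle 'B/C' on top
Action: reduce (B -> B/C)


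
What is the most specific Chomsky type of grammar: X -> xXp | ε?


Single nonterminal LHS, but x^n p^n is not regular
Classification: Type 2 (Context-Free)


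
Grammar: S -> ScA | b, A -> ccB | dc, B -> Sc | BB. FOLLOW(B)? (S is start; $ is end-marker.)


$ ∈ FOLLOW(S). For each A -> αBβ: add FIRST(β)\{ε} to FOLLOW(B); if β nullable, add FOLLOW(A).
FOLLOW(B) = {$, b, c}


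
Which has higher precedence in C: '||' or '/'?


'/' is multiplicative (level 10); '||' is logical OR (level 1)
Higher level binds tighter
'/' has higher precedence than '||'


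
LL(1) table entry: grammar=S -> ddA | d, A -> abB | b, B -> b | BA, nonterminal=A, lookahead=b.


For [A, b]: 'b' ∈ FIRST(b)
Entry: A -> b


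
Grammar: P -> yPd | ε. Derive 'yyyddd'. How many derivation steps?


Derivation: P => yPd => yyPdd => yyyPddd => yyyddd
Steps: 4


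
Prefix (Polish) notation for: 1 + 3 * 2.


'*' binds tighter: tree is (+ 1 (* 3 2))
Prefix: + 1 * 3 2


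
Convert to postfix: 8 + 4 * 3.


* has higher precedence, evaluate 4*3 first
Postfix: 8 4 3 * +


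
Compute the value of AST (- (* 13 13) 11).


Evaluate inner: (* 13 13) = 169
Evaluate root: (- 169 11) = 158
Result: 158


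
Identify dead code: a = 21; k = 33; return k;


a is assigned but never read
Dead: 'a = 21'


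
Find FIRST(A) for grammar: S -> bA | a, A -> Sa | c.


Per alternative of A: FIRST(Sa) = {a, b}; FIRST(c) = {c}
FIRST(A) = {a, b, c}


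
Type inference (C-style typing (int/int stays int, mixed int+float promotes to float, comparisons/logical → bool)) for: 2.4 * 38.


Operand types: float * int
Rule: mixed int/float promotes to float; int/int stays int
Result type: float


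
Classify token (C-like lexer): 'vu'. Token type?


Pattern: letter/underscore followed by alphanumerics, not a keyword
Type: IDENTIFIER


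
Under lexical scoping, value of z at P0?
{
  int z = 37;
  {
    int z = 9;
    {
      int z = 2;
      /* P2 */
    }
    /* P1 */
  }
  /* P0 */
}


z declared in the same block as P0
z = 37


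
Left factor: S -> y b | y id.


Common prefix: 'y'
Factored: S -> y S', S' -> b | id


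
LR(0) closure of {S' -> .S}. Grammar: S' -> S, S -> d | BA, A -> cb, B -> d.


Start: S' -> .S
For each item with dot before a nonterminal B, add B -> .γ for every B-production
Closure: [S' -> .S, S -> .d, S -> .BA, B -> .d]


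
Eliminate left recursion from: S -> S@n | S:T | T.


Left-recursive alternatives: S@n, S:T; non-recursive: T
Introduce S': S -> TS', S' -> @nS' | :TS' | ε


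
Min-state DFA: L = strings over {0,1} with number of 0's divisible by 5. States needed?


Track (count of 0) mod 5: states 0..4, accept at 0
Minimal DFA: 5 states


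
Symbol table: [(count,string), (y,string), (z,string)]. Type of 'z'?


Lookup 'z' → type string


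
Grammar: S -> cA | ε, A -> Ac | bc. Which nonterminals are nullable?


A nonterminal is nullable iff some alternative derives ε (directly, or every symbol in it is nullable)
Nullable: {S}


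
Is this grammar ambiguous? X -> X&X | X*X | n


'n&n*n' has two parse trees (no precedence encoded between & and *)
Ambiguous


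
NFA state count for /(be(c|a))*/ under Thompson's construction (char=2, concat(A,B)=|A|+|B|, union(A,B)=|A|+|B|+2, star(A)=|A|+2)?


Syntax tree has 4 char leaf(s), 1 union(s), 1 star(s)
chars contribute 4×2 = 8; each union adds +2; each star adds +2
Total: 8 + 2 + 2 = 12 states


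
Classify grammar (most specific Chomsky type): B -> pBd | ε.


Single nonterminal LHS, but p^n d^n is not regular
Classification: Type 2 (Context-Free)


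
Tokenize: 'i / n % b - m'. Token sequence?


Scan left to right, longest-match per lexeme
Tokens: ID(i), OP(/), ID(n), OP(%), ID(b), OP(-), ID(m)


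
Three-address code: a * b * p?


Break into single-operator statements:
t1 = a * b
t2 = t1 * p


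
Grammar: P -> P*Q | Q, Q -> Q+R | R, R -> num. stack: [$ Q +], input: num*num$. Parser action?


no handle; shift 'num'
Action: shift


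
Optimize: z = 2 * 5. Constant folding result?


2 * 5 = 10 at compile time
Optimized: z = 10


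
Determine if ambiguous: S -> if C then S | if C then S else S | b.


dangling else: 'if C then if C then b else b' parses two ways
Ambiguous


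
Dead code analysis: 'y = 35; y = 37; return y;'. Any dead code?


first assignment to y is overwritten before any read
Dead: 'y = 35'


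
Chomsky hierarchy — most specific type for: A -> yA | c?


Right-linear: every RHS is a terminal or a terminal followed by one nonterminal
Classification: Type 3 (Regular)


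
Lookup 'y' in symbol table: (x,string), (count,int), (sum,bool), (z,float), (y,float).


Lookup 'y' → type float


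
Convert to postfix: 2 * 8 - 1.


Left to right (same or higher precedence on left)
Postfix: 2 8 * 1 -


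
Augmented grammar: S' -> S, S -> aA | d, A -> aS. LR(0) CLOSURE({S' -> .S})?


Start: S' -> .S
For each item with dot before a nonterminal B, add B -> .γ for every B-production
Closure: [S' -> .S, S -> .aA, S -> .d]


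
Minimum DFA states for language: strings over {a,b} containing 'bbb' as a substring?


KMP-style automaton: 3 progress states + 1 absorbing accept = 4
Minimal DFA: 4 states


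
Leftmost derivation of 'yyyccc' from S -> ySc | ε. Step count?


Derivation: S => ySc => yyScc => yyySccc => yyyccc
Steps: 4


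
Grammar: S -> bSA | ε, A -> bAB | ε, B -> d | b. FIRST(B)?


Per alternative of B: FIRST(d) = {d}; FIRST(b) = {b}
FIRST(B) = {b, d}


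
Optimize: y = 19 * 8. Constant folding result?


19 * 8 = 152 at compile time
Optimized: y = 152


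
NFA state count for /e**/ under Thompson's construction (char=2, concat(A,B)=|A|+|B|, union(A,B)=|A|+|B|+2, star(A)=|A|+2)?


Syntax tree has 1 char leaf(s), 0 union(s), 2 star(s)
chars contribute 1×2 = 2; each union adds +2; each star adds +2
Total: 2 + 0 + 4 = 6 states


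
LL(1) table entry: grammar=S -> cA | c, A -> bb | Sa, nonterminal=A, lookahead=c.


For [A, c]: 'c' ∈ FIRST(Sa)
Entry: A -> Sa


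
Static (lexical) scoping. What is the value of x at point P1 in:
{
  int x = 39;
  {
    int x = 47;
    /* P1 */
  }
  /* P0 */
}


x declared in the same block as P1
x = 47


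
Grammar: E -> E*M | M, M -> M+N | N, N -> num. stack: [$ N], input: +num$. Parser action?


'N' (not preceded by M+) is the handle for M -> N
Action: reduce (M -> N)


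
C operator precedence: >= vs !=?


'>=' is relational (level 7); '!=' is equality (level 6)
Higher level binds tighter
'>=' has higher precedence than '!='


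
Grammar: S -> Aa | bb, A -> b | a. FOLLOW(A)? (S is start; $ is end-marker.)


$ ∈ FOLLOW(S). For each A -> αBβ: add FIRST(β)\{ε} to FOLLOW(B); if β nullable, add FOLLOW(A).
FOLLOW(A) = {a}


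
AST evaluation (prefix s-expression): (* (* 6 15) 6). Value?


Evaluate inner: (* 6 15) = 90
Evaluate root: (* 90 6) = 540
Result: 540


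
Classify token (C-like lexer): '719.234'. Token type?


Pattern: digits with a decimal point
Type: FLOAT_LITERAL


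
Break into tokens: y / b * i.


Scan left to right, longest-match per lexeme
Tokens: ID(y), OP(/), ID(b), OP(*), ID(i)


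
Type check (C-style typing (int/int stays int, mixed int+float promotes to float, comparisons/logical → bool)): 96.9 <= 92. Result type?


Operand types: float <= int
Rule: comparison yields bool
Result type: bool


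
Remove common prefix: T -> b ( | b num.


Common prefix: 'b'
Factored: T -> b T', T' -> ( | num


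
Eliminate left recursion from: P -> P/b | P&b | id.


Left-recursive alternatives: P/b, P&b; non-recursive: id
Introduce P': P -> idP', P' -> /bP' | &bP' | ε


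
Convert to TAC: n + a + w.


Break into single-operator statements:
t1 = n + a
t2 = t1 + w


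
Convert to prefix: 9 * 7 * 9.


left-to-right (same/higher precedence on left): tree is (* (* 9 7) 9)
Prefix: * * 9 7 9


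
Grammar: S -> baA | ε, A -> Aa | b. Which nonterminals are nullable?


A nonterminal is nullable iff some alternative derives ε (directly, or every symbol in it is nullable)
Nullable: {S}


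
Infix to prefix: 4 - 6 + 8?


left-to-right (same/higher precedence on left): tree is (+ (- 4 6) 8)
Prefix: + - 4 6 8


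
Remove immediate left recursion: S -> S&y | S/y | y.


Left-recursive alternatives: S&y, S/y; non-recursive: y
Introduce S': S -> yS', S' -> &yS' | /yS' | ε


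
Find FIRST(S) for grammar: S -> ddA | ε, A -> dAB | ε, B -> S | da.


Per alternative of S: FIRST(ddA) = {d}; FIRST(ε) = {ε}
FIRST(S) = {d, ε}


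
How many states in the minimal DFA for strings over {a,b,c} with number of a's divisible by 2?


Track (count of a) mod 2: states 0..1, accept at 0
Minimal DFA: 2 states


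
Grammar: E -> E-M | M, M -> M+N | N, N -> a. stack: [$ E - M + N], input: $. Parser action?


handle 'M+N' on top
Action: reduce (M -> M+N)


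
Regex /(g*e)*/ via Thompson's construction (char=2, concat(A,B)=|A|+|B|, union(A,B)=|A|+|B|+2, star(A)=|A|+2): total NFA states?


Syntax tree has 2 char leaf(s), 0 union(s), 2 star(s)
chars contribute 2×2 = 4; each union adds +2; each star adds +2
Total: 4 + 0 + 4 = 8 states


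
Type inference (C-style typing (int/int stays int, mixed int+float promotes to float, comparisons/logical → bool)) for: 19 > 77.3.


Operand types: int > float
Rule: comparison yields bool
Result type: bool


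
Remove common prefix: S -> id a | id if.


Common prefix: 'id'
Factored: S -> id S', S' -> a | if


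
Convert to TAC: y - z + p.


Break into single-operator statements:
t1 = y - z
t2 = t1 + p


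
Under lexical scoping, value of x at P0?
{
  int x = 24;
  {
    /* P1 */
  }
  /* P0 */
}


x declared in the same block as P0
x = 24


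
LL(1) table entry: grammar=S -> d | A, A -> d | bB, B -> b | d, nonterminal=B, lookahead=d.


For [B, d]: 'd' ∈ FIRST(d)
Entry: B -> d


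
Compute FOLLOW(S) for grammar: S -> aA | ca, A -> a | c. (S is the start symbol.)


$ ∈ FOLLOW(S). For each A -> αBβ: add FIRST(β)\{ε} to FOLLOW(B); if β nullable, add FOLLOW(A).
FOLLOW(S) = {$}


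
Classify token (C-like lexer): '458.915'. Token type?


Pattern: digits with a decimal point
Type: FLOAT_LITERAL


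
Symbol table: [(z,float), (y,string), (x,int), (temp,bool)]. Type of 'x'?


Lookup 'x' → type int


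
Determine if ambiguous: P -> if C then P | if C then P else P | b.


dangling else: 'if C then if C then b else b' parses two ways
Ambiguous


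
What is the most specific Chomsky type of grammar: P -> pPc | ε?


Single nonterminal LHS, but p^n c^n is not regular
Classification: Type 2 (Context-Free)


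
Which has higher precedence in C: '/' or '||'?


'/' is multiplicative (level 10); '||' is logical OR (level 1)
Higher level binds tighter
'/' has higher precedence than '||'


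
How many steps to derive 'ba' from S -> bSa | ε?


Derivation: S => bSa => ba
Steps: 2


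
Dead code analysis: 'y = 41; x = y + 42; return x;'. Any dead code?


y is read by x's definition; x is returned
No dead code


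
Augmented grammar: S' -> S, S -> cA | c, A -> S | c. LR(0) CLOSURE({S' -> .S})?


Start: S' -> .S
For each item with dot before a nonterminal B, add B -> .γ for every B-production
Closure: [S' -> .S, S -> .cA, S -> .c]


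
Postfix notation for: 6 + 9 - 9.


Left to right (same or higher precedence on left)
Postfix: 6 9 + 9 -


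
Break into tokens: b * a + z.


Scan left to right, longest-match per lexeme
Tokens: ID(b), OP(*), ID(a), OP(+), ID(z)


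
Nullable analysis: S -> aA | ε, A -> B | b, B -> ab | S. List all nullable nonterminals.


A nonterminal is nullable iff some alternative derives ε (directly, or every symbol in it is nullable)
Nullable: {A, B, S}


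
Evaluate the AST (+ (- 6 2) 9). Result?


Evaluate inner: (- 6 2) = 4
Evaluate root: (+ 4 9) = 13
Result: 13


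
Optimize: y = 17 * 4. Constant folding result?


17 * 4 = 68 at compile time
Optimized: y = 68


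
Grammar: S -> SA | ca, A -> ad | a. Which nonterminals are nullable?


A nonterminal is nullable iff some alternative derives ε (directly, or every symbol in it is nullable)
Nullable: {}


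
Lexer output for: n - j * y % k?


Scan left to right, longest-match per lexeme
Tokens: ID(n), OP(-), ID(j), OP(*), ID(y), OP(%), ID(k)


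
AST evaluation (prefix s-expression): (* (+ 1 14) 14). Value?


Evaluate inner: (+ 1 14) = 15
Evaluate root: (* 15 14) = 210
Result: 210


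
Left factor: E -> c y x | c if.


Common prefix: 'c'
Factored: E -> c E', E' -> y x | if


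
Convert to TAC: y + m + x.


Break into single-operator statements:
t1 = y + m
t2 = t1 + x


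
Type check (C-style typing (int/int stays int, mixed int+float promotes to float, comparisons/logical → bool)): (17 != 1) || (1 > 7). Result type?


Operand types: bool || bool
Rule: logical operators take bool operands and yield bool
Result type: bool


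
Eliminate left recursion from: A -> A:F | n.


Left-recursive alternatives: A:F; non-recursive: n
Introduce A': A -> nA', A' -> :FA' | ε


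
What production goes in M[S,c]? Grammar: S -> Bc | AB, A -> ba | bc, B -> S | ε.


For [S, c]: 'c' ∈ FIRST(Bc)
Entry: S -> Bc


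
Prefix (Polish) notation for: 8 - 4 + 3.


left-to-right (same/higher precedence on left): tree is (+ (- 8 4) 3)
Prefix: + - 8 4 3


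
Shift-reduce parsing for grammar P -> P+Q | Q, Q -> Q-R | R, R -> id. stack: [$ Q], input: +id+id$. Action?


lookahead ∉ {-} so Q won't extend; reduce P -> Q
Action: reduce (P -> Q)


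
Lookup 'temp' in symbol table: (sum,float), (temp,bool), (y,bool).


Lookup 'temp' → type bool


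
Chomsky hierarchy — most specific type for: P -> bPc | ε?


Single nonterminal LHS, but b^n c^n is not regular
Classification: Type 2 (Context-Free)


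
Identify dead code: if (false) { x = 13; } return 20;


condition is constant false, so the whole block is unreachable
Dead: 'if (false) { x = 13; }'


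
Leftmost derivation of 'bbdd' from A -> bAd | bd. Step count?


Derivation: A => bAd => bbdd
Steps: 2


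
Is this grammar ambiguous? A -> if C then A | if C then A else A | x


dangling else: 'if C then if C then x else x' parses two ways
Ambiguous


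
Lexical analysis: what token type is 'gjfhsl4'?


Pattern: letter/underscore followed by alphanumerics, not a keyword
Type: IDENTIFIER


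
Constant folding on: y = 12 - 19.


12 - 19 = -7 at compile time
Optimized: y = -7


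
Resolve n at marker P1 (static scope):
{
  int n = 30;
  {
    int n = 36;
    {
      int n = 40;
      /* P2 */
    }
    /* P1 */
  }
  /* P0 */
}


n declared in the same block as P1
n = 36


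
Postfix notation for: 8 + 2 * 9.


* has higher precedence, evaluate 2*9 first
Postfix: 8 2 9 * +


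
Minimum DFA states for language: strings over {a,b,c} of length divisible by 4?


Track length mod 4: states 0..3, accept at 0
Minimal DFA: 4 states


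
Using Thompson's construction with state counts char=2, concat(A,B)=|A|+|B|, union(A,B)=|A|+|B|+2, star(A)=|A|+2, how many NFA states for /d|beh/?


Syntax tree has 4 char leaf(s), 1 union(s), 0 star(s)
chars contribute 4×2 = 8; each union adds +2; each star adds +2
Total: 8 + 2 + 0 = 10 states


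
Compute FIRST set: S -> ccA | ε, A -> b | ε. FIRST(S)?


Per alternative of S: FIRST(ccA) = {c}; FIRST(ε) = {ε}
FIRST(S) = {c, ε}


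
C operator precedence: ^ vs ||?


'^' is bitwise XOR (level 4); '||' is logical OR (level 1)
Higher level binds tighter
'^' has higher precedence than '||'


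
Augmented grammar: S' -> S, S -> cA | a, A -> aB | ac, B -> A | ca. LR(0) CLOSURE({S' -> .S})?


Start: S' -> .S
For each item with dot before a nonterminal B, add B -> .γ for every B-production
Closure: [S' -> .S, S -> .cA, S -> .a]


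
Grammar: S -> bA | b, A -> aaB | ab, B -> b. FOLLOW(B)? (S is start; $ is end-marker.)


$ ∈ FOLLOW(S). For each A -> αBβ: add FIRST(β)\{ε} to FOLLOW(B); if β nullable, add FOLLOW(A).
FOLLOW(B) = {$}


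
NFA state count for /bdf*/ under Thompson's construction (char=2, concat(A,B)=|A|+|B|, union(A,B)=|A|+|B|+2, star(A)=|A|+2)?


Syntax tree has 3 char leaf(s), 0 union(s), 1 star(s)
chars contribute 3×2 = 6; each union adds +2; each star adds +2
Total: 6 + 0 + 2 = 8 states


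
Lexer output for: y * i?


Scan left to right, longest-match per lexeme
Tokens: ID(y), OP(*), ID(i)


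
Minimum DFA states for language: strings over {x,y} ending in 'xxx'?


Track the longest suffix of input matching a prefix of 'xxx': 4 classes (prefixes of length 0..3)
Minimal DFA: 4 states


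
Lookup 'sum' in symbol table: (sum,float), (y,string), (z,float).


Lookup 'sum' → type float


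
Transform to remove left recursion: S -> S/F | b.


Left-recursive alternatives: S/F; non-recursive: b
Introduce S': S -> bS', S' -> /FS' | ε
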